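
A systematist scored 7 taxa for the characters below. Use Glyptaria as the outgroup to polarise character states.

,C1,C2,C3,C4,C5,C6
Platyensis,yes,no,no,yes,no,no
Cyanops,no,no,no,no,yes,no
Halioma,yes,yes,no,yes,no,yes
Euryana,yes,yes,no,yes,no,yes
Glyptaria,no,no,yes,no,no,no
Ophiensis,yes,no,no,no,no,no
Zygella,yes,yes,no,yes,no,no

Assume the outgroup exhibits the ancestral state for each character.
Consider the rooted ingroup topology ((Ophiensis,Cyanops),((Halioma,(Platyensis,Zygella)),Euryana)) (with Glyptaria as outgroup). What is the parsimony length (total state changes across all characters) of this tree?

9

Map each character onto ((Ophiensis,Cyanops),((Halioma,(Platyensis,Zygella)),Euryana)) (rooted by Glyptaria) and count the minimum state changes it requires (Fitch parsimony):
C1: 2; C2: 2; C3: 1; C4: 1; C5: 1; C6: 2.
Total tree length = 9.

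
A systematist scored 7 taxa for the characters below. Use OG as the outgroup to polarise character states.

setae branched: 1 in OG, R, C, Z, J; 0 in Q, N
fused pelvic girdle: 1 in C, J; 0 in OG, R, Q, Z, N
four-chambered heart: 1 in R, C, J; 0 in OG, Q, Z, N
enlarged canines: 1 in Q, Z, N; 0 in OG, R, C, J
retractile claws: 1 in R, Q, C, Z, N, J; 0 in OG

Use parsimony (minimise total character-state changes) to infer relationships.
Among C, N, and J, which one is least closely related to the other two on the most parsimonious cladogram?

Character polarity is set by the outgroup: the derived state is whichever differs from the outgroup's state, so for setae branched the derived state is '0', and for the remaining characters it is '1'.
Only N and Q show the derived state '0' for setae branched, supporting them as a clade.
fused pelvic girdle: derived state '1' in C and J only — synapomorphy for {C, J}.
four-chambered heart (derived state '1') is shared by C, J, and R — a synapomorphy uniting that clade.
enlarged canines (derived state '1') is shared by N, Q, and Z — a synapomorphy uniting that clade.
retractile claws (derived state '1') is shared by all ingroup taxa — unites the whole ingroup.
Most parsimonious ingroup topology: ((R,(C,J)),((Q,N),Z)).
J and C share a more recent common ancestor with each other than either does with N, so N is the least closely related of the three.

N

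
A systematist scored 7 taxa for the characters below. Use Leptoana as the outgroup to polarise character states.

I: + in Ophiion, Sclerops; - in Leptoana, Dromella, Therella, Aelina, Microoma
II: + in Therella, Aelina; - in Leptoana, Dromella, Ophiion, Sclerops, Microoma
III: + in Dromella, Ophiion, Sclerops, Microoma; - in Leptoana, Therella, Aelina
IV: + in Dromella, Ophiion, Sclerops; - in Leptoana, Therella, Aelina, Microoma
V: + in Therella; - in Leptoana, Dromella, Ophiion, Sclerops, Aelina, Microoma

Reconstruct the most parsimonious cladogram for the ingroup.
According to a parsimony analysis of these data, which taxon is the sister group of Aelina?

Therella

The outgroup has state '-' for every character, so '+' is the derived state throughout.
Only Ophiion and Sclerops show the derived state '+' for I, supporting them as a clade.
II (derived state '+') is shared by Aelina and Therella — a synapomorphy uniting that clade.
III (derived state '+') is shared by Dromella, Microoma, Ophiion, and Sclerops — a synapomorphy uniting that clade.
Only Dromella, Ophiion, and Sclerops show the derived state '+' for IV, supporting them as a clade.
V (derived state '+') is unique to Therella (autapomorphy; uninformative for grouping).
Most parsimonious ingroup topology: (((Dromella,(Ophiion,Sclerops)),Microoma),(Therella,Aelina)).
Aelina and Therella form a cherry on this tree, so they are sister taxa.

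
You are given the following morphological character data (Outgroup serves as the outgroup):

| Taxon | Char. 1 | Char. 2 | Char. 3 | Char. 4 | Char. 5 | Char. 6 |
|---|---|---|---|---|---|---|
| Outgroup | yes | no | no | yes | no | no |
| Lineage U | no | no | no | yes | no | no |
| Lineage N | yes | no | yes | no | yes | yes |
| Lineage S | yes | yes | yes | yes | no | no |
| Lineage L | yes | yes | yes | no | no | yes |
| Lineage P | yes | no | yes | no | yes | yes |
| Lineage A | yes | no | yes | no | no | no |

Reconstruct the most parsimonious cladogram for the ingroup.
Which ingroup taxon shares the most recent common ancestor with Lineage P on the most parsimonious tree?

Lineage N

Character polarity is set by the outgroup: the derived state is whichever differs from the outgroup's state, so for Char. 1, Char. 4 the derived state is 'no', and for the remaining characters it is 'yes'.
Char. 1 (derived state 'no') is unique to Lineage U (autapomorphy; uninformative for grouping).
Char. 2 (state 'yes') occurs in Lineage L and Lineage S but conflicts with the nesting implied by the other characters — most parsimoniously interpreted as homoplasy.
Char. 3: derived state 'yes' in Lineage A, Lineage L, Lineage N, Lineage P, and Lineage S only — synapomorphy for {Lineage A, Lineage L, Lineage N, Lineage P, Lineage S}.
Only Lineage A, Lineage L, Lineage N, and Lineage P show the derived state 'no' for Char. 4, supporting them as a clade.
Char. 5 (derived state 'yes') is shared by Lineage N and Lineage P — a synapomorphy uniting that clade.
Char. 6 (derived state 'yes') is shared by Lineage L, Lineage N, and Lineage P — a synapomorphy uniting that clade.
Most parsimonious ingroup topology: (Lineage U,((((Lineage N,Lineage P),Lineage L),Lineage A),Lineage S)).
Lineage P and Lineage N form a cherry on this tree, so they are sister taxa.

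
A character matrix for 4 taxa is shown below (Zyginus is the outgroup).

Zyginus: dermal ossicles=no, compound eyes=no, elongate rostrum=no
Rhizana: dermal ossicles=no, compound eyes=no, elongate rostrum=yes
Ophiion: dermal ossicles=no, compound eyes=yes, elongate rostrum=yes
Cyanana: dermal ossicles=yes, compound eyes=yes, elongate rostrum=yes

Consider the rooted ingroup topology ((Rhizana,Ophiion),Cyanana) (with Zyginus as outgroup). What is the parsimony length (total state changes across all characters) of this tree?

Map each character onto ((Rhizana,Ophiion),Cyanana) (rooted by Zyginus) and count the minimum state changes it requires (Fitch parsimony):
dermal ossicles: 1; compound eyes: 2; elongate rostrum: 1.
Total tree length = 4.

4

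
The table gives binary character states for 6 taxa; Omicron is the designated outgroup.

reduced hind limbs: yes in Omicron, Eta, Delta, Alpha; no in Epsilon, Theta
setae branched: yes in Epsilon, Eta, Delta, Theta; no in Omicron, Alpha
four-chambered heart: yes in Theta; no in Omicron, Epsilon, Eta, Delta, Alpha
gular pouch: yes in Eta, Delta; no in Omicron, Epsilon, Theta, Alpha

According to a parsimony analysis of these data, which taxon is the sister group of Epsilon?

Character polarity is set by the outgroup: the derived state is whichever differs from the outgroup's state, so for reduced hind limbs the derived state is 'no', and for the remaining characters it is 'yes'.
reduced hind limbs: derived state 'no' in Epsilon and Theta only — synapomorphy for {Epsilon, Theta}.
setae branched: derived state 'yes' in Delta, Epsilon, Eta, and Theta only — synapomorphy for {Delta, Epsilon, Eta, Theta}.
four-chambered heart (derived state 'yes') is unique to Theta (autapomorphy; uninformative for grouping).
Only Delta and Eta show the derived state 'yes' for gular pouch, supporting them as a clade.
Most parsimonious ingroup topology: (((Epsilon,Theta),(Eta,Delta)),Alpha).
Epsilon and Theta form a cherry on this tree, so they are sister taxa.

Theta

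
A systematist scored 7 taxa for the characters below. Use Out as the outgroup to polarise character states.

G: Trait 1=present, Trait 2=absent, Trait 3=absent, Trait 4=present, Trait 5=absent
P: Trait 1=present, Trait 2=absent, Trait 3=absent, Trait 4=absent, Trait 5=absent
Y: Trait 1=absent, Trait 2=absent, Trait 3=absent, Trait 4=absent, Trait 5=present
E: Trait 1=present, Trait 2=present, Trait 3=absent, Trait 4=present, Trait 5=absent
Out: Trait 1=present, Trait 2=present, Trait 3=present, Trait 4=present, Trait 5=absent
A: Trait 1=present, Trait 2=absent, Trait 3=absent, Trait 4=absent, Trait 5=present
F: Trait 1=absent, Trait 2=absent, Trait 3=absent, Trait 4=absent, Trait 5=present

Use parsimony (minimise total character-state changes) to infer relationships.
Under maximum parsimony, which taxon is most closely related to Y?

Character polarity is set by the outgroup: the derived state is whichever differs from the outgroup's state, so for Trait 1, Trait 2, Trait 3, Trait 4 the derived state is 'absent', and for the remaining characters it is 'present'.
Trait 1: derived state 'absent' in F and Y only — synapomorphy for {F, Y}.
Trait 2 (derived state 'absent') is shared by A, F, G, P, and Y — a synapomorphy uniting that clade.
All ingroup taxa share the derived state 'absent' for Trait 3; it defines the ingroup but does not resolve relationships within it.
Only A, F, P, and Y show the derived state 'absent' for Trait 4, supporting them as a clade.
Trait 5: derived state 'present' in A, F, and Y only — synapomorphy for {A, F, Y}.
Most parsimonious ingroup topology: ((((A,(Y,F)),P),G),E).
Y and F form a cherry on this tree, so they are sister taxa.

F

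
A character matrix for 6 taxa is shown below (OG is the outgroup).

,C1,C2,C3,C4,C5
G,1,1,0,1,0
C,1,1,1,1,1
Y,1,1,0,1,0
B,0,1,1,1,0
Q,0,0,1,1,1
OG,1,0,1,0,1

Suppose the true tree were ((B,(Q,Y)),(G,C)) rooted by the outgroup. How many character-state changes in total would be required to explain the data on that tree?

10

Map each character onto ((B,(Q,Y)),(G,C)) (rooted by OG) and count the minimum state changes it requires (Fitch parsimony):
C1: 2; C2: 2; C3: 2; C4: 1; C5: 3.
Total tree length = 10.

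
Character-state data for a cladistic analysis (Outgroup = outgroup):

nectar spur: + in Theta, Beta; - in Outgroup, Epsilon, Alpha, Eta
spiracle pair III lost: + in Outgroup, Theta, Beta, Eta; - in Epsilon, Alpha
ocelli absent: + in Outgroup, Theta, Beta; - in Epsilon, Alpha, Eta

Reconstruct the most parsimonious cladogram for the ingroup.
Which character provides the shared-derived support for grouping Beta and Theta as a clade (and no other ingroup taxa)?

nectar spur

Character polarity is set by the outgroup: the derived state is whichever differs from the outgroup's state, so for spiracle pair III lost, ocelli absent the derived state is '-', and for the remaining characters it is '+'.
nectar spur (derived state '+') is shared by Beta and Theta — a synapomorphy uniting that clade.
spiracle pair III lost: derived state '-' in Alpha and Epsilon only — synapomorphy for {Alpha, Epsilon}.
ocelli absent: derived state '-' in Alpha, Epsilon, and Eta only — synapomorphy for {Alpha, Epsilon, Eta}.
Most parsimonious ingroup topology: (((Epsilon,Alpha),Eta),(Theta,Beta)).
The clade {Beta, Theta} is supported by nectar spur: its derived state '+' occurs in exactly those taxa and in no other taxon (including the outgroup).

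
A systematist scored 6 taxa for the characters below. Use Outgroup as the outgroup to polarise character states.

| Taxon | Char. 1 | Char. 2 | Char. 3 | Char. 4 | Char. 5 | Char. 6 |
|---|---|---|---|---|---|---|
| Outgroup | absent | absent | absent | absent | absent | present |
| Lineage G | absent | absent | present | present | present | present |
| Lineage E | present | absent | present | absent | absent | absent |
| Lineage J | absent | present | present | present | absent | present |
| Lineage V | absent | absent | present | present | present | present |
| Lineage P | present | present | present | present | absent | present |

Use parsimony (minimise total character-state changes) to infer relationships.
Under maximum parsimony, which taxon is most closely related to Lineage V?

Character polarity is set by the outgroup: the derived state is whichever differs from the outgroup's state, so for Char. 6 the derived state is 'absent', and for the remaining characters it is 'present'.
Char. 1 groups Lineage E and Lineage P, which is incompatible with the clades supported by the remaining characters; treating it as convergent (homoplasy) costs fewer steps than any alternative tree.
Only Lineage J and Lineage P show the derived state 'present' for Char. 2, supporting them as a clade.
All ingroup taxa share the derived state 'present' for Char. 3; it defines the ingroup but does not resolve relationships within it.
Char. 4: derived state 'present' in Lineage G, Lineage J, Lineage P, and Lineage V only — synapomorphy for {Lineage G, Lineage J, Lineage P, Lineage V}.
Only Lineage G and Lineage V show the derived state 'present' for Char. 5, supporting them as a clade.
Char. 6 (derived state 'absent') is unique to Lineage E (autapomorphy; uninformative for grouping).
Most parsimonious ingroup topology: (((Lineage G,Lineage V),(Lineage J,Lineage P)),Lineage E).
Lineage V and Lineage G form a cherry on this tree, so they are sister taxa.

Lineage G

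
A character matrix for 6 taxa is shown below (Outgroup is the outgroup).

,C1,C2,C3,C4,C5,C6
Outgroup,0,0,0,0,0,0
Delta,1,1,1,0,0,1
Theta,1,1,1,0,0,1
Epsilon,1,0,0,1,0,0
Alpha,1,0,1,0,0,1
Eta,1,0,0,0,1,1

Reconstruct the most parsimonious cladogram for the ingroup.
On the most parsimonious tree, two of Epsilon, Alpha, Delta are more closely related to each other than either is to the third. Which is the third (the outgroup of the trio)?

Epsilon

The outgroup has state '0' for every character, so '1' is the derived state throughout.
C1 (derived state '1') is shared by all ingroup taxa — unites the whole ingroup.
Only Delta and Theta show the derived state '1' for C2, supporting them as a clade.
C3: derived state '1' in Alpha, Delta, and Theta only — synapomorphy for {Alpha, Delta, Theta}.
C4: derived state '1' in Epsilon only — an autapomorphy, so it tells us nothing about relationships among taxa.
C5: derived state '1' in Eta only — an autapomorphy, so it tells us nothing about relationships among taxa.
C6: derived state '1' in Alpha, Delta, Eta, and Theta only — synapomorphy for {Alpha, Delta, Eta, Theta}.
Most parsimonious ingroup topology: ((((Delta,Theta),Alpha),Eta),Epsilon).
Delta and Alpha share a more recent common ancestor with each other than either does with Epsilon, so Epsilon is the least closely related of the three.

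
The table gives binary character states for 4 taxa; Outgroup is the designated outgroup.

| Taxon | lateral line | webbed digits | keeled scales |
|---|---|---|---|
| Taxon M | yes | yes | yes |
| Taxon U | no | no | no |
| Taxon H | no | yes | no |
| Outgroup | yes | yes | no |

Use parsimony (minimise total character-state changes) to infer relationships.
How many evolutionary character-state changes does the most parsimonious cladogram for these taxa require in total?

3

Character polarity is set by the outgroup: the derived state is whichever differs from the outgroup's state, so for lateral line, webbed digits the derived state is 'no', and for the remaining characters it is 'yes'.
lateral line (derived state 'no') is shared by Taxon H and Taxon U — a synapomorphy uniting that clade.
webbed digits (derived state 'no') is unique to Taxon U (autapomorphy; uninformative for grouping).
keeled scales: derived state 'yes' in Taxon M only — an autapomorphy, so it tells us nothing about relationships among taxa.
Most parsimonious ingroup topology: ((Taxon H,Taxon U),Taxon M).
Changes per character on this tree: lateral line: 1; webbed digits: 1; keeled scales: 1.
Total = 3.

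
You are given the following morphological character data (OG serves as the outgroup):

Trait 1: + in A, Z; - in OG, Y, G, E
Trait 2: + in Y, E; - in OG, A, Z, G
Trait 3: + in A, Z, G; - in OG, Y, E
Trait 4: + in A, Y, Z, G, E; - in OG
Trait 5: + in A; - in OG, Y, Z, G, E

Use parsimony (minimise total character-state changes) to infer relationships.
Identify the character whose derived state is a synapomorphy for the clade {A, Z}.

Trait 1

The outgroup has state '-' for every character, so '+' is the derived state throughout.
Trait 1: derived state '+' in A and Z only — synapomorphy for {A, Z}.
Only E and Y show the derived state '+' for Trait 2, supporting them as a clade.
Trait 3: derived state '+' in A, G, and Z only — synapomorphy for {A, G, Z}.
Trait 4 (derived state '+') is shared by all ingroup taxa — unites the whole ingroup.
Trait 5: derived state '+' in A only — an autapomorphy, so it tells us nothing about relationships among taxa.
Most parsimonious ingroup topology: (((A,Z),G),(Y,E)).
The clade {A, Z} is supported by Trait 1: its derived state '+' occurs in exactly those taxa and in no other taxon (including the outgroup).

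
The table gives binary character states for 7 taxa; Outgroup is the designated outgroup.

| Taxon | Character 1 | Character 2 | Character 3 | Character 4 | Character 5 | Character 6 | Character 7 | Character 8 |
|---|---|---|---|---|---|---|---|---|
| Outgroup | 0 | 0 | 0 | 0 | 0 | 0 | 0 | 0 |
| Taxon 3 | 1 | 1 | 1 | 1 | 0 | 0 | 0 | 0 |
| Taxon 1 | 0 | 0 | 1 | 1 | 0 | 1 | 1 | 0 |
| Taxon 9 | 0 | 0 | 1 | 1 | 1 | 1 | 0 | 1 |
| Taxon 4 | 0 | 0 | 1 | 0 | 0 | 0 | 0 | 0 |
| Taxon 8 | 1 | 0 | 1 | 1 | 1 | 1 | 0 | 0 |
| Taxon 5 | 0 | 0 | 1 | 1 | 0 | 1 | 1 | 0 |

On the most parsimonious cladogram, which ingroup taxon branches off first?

The outgroup has state '0' for every character, so '1' is the derived state throughout.
Character 1 (state '1') occurs in Taxon 3 and Taxon 8 but conflicts with the nesting implied by the other characters — most parsimoniously interpreted as homoplasy.
Character 2 (derived state '1') is unique to Taxon 3 (autapomorphy; uninformative for grouping).
All ingroup taxa share the derived state '1' for Character 3; it defines the ingroup but does not resolve relationships within it.
Only Taxon 1, Taxon 3, Taxon 5, Taxon 8, and Taxon 9 show the derived state '1' for Character 4, supporting them as a clade.
Character 5 (derived state '1') is shared by Taxon 8 and Taxon 9 — a synapomorphy uniting that clade.
Character 6: derived state '1' in Taxon 1, Taxon 5, Taxon 8, and Taxon 9 only — synapomorphy for {Taxon 1, Taxon 5, Taxon 8, Taxon 9}.
Only Taxon 1 and Taxon 5 show the derived state '1' for Character 7, supporting them as a clade.
Character 8 (derived state '1') is unique to Taxon 9 (autapomorphy; uninformative for grouping).
Most parsimonious ingroup topology: ((Taxon 3,((Taxon 1,Taxon 5),(Taxon 9,Taxon 8))),Taxon 4).
Taxon 4 is sister to the clade containing all other ingroup taxa, so it is the earliest-diverging (most basal) ingroup lineage.

Taxon 4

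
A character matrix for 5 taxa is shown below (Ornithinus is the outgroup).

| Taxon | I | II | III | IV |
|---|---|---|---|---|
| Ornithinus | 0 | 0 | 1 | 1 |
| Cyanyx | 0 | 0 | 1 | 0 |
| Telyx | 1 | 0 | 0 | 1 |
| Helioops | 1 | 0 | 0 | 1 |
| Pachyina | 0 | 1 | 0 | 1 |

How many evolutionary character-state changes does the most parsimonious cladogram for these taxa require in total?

4

Character polarity is set by the outgroup: the derived state is whichever differs from the outgroup's state, so for III, IV the derived state is '0', and for the remaining characters it is '1'.
Only Helioops and Telyx show the derived state '1' for I, supporting them as a clade.
II: derived state '1' in Pachyina only — an autapomorphy, so it tells us nothing about relationships among taxa.
Only Helioops, Pachyina, and Telyx show the derived state '0' for III, supporting them as a clade.
IV: derived state '0' in Cyanyx only — an autapomorphy, so it tells us nothing about relationships among taxa.
Most parsimonious ingroup topology: (Cyanyx,((Telyx,Helioops),Pachyina)).
Changes per character on this tree: I: 1; II: 1; III: 1; IV: 1.
Total = 4.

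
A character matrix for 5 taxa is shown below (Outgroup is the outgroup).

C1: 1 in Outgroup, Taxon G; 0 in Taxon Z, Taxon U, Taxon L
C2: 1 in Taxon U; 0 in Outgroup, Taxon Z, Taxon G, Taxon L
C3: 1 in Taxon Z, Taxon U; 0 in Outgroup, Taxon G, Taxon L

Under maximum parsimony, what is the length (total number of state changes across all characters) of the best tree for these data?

3

Character polarity is set by the outgroup: the derived state is whichever differs from the outgroup's state, so for C1 the derived state is '0', and for the remaining characters it is '1'.
C1 (derived state '0') is shared by Taxon L, Taxon U, and Taxon Z — a synapomorphy uniting that clade.
C2: derived state '1' in Taxon U only — an autapomorphy, so it tells us nothing about relationships among taxa.
C3: derived state '1' in Taxon U and Taxon Z only — synapomorphy for {Taxon U, Taxon Z}.
Most parsimonious ingroup topology: (((Taxon Z,Taxon U),Taxon L),Taxon G).
Changes per character on this tree: C1: 1; C2: 1; C3: 1.
Total = 3.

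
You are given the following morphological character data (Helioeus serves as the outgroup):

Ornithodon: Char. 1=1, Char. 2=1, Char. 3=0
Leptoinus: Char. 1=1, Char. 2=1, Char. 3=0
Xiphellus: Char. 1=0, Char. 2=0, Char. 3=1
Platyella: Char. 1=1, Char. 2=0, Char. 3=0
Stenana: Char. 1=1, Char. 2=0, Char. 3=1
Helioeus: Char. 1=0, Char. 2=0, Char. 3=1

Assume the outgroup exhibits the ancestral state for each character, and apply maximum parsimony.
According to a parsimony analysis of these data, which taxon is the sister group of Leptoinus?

Character polarity is set by the outgroup: the derived state is whichever differs from the outgroup's state, so for Char. 3 the derived state is '0', and for the remaining characters it is '1'.
Char. 1 (derived state '1') is shared by Leptoinus, Ornithodon, Platyella, and Stenana — a synapomorphy uniting that clade.
Char. 2: derived state '1' in Leptoinus and Ornithodon only — synapomorphy for {Leptoinus, Ornithodon}.
Char. 3 (derived state '0') is shared by Leptoinus, Ornithodon, and Platyella — a synapomorphy uniting that clade.
Most parsimonious ingroup topology: (((Platyella,(Leptoinus,Ornithodon)),Stenana),Xiphellus).
Leptoinus and Ornithodon form a cherry on this tree, so they are sister taxa.

Ornithodon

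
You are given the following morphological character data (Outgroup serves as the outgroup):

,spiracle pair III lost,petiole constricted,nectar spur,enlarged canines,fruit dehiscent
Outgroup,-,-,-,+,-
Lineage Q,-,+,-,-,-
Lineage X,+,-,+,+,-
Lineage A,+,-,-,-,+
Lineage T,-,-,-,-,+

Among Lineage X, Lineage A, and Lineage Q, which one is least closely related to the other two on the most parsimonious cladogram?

Character polarity is set by the outgroup: the derived state is whichever differs from the outgroup's state, so for enlarged canines the derived state is '-', and for the remaining characters it is '+'.
spiracle pair III lost (state '+') occurs in Lineage A and Lineage X but conflicts with the nesting implied by the other characters — most parsimoniously interpreted as homoplasy.
petiole constricted (derived state '+') is unique to Lineage Q (autapomorphy; uninformative for grouping).
nectar spur: derived state '+' in Lineage X only — an autapomorphy, so it tells us nothing about relationships among taxa.
enlarged canines: derived state '-' in Lineage A, Lineage Q, and Lineage T only — synapomorphy for {Lineage A, Lineage Q, Lineage T}.
Only Lineage A and Lineage T show the derived state '+' for fruit dehiscent, supporting them as a clade.
Most parsimonious ingroup topology: ((Lineage Q,(Lineage A,Lineage T)),Lineage X).
Lineage A and Lineage Q share a more recent common ancestor with each other than either does with Lineage X, so Lineage X is the least closely related of the three.

Lineage X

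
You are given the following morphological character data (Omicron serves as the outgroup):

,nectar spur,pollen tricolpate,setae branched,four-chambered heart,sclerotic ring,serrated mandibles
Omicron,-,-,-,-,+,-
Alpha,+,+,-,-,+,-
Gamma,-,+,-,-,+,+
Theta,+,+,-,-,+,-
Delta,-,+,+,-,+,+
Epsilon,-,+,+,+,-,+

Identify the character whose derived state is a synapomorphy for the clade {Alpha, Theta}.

Character polarity is set by the outgroup: the derived state is whichever differs from the outgroup's state, so for sclerotic ring the derived state is '-', and for the remaining characters it is '+'.
Only Alpha and Theta show the derived state '+' for nectar spur, supporting them as a clade.
pollen tricolpate (derived state '+') is shared by all ingroup taxa — unites the whole ingroup.
Only Delta and Epsilon show the derived state '+' for setae branched, supporting them as a clade.
four-chambered heart (derived state '+') is unique to Epsilon (autapomorphy; uninformative for grouping).
sclerotic ring: derived state '-' in Epsilon only — an autapomorphy, so it tells us nothing about relationships among taxa.
serrated mandibles: derived state '+' in Delta, Epsilon, and Gamma only — synapomorphy for {Delta, Epsilon, Gamma}.
Most parsimonious ingroup topology: ((Alpha,Theta),(Gamma,(Delta,Epsilon))).
The clade {Alpha, Theta} is supported by nectar spur: its derived state '+' occurs in exactly those taxa and in no other taxon (including the outgroup).

nectar spur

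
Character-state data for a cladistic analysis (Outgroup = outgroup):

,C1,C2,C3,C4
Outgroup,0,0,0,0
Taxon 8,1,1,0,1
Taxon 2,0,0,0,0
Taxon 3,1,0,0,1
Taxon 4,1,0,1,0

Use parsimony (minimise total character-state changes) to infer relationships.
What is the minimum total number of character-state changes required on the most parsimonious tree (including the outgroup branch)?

The outgroup has state '0' for every character, so '1' is the derived state throughout.
C1 (derived state '1') is shared by Taxon 3, Taxon 4, and Taxon 8 — a synapomorphy uniting that clade.
C2 (derived state '1') is unique to Taxon 8 (autapomorphy; uninformative for grouping).
C3 (derived state '1') is unique to Taxon 4 (autapomorphy; uninformative for grouping).
C4: derived state '1' in Taxon 3 and Taxon 8 only — synapomorphy for {Taxon 3, Taxon 8}.
Most parsimonious ingroup topology: (((Taxon 8,Taxon 3),Taxon 4),Taxon 2).
Changes per character on this tree: C1: 1; C2: 1; C3: 1; C4: 1.
Total = 4.

4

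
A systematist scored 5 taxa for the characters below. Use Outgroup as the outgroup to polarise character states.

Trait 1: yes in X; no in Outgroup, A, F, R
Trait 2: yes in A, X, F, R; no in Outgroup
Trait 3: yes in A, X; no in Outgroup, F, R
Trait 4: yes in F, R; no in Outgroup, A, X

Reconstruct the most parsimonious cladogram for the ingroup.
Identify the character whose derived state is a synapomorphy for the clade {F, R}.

Trait 4

The outgroup has state 'no' for every character, so 'yes' is the derived state throughout.
Trait 1: derived state 'yes' in X only — an autapomorphy, so it tells us nothing about relationships among taxa.
All ingroup taxa share the derived state 'yes' for Trait 2; it defines the ingroup but does not resolve relationships within it.
Only A and X show the derived state 'yes' for Trait 3, supporting them as a clade.
Trait 4 (derived state 'yes') is shared by F and R — a synapomorphy uniting that clade.
Most parsimonious ingroup topology: ((A,X),(F,R)).
The clade {F, R} is supported by Trait 4: its derived state 'yes' occurs in exactly those taxa and in no other taxon (including the outgroup).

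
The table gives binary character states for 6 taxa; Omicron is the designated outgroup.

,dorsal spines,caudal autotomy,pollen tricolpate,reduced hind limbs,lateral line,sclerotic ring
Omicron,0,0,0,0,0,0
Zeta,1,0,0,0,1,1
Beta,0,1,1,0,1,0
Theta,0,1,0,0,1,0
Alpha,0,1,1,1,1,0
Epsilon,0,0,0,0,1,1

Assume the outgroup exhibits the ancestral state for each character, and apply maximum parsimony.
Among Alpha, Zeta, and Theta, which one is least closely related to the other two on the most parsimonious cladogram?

Zeta

The outgroup has state '0' for every character, so '1' is the derived state throughout.
dorsal spines (derived state '1') is unique to Zeta (autapomorphy; uninformative for grouping).
Only Alpha, Beta, and Theta show the derived state '1' for caudal autotomy, supporting them as a clade.
Only Alpha and Beta show the derived state '1' for pollen tricolpate, supporting them as a clade.
reduced hind limbs (derived state '1') is unique to Alpha (autapomorphy; uninformative for grouping).
All ingroup taxa share the derived state '1' for lateral line; it defines the ingroup but does not resolve relationships within it.
sclerotic ring (derived state '1') is shared by Epsilon and Zeta — a synapomorphy uniting that clade.
Most parsimonious ingroup topology: ((Zeta,Epsilon),((Beta,Alpha),Theta)).
Theta and Alpha share a more recent common ancestor with each other than either does with Zeta, so Zeta is the least closely related of the three.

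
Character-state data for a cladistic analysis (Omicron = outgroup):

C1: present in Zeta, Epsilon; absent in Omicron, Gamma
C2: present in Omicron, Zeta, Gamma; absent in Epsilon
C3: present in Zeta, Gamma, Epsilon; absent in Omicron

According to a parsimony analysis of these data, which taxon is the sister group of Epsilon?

Character polarity is set by the outgroup: the derived state is whichever differs from the outgroup's state, so for C2 the derived state is 'absent', and for the remaining characters it is 'present'.
C1 (derived state 'present') is shared by Epsilon and Zeta — a synapomorphy uniting that clade.
C2 (derived state 'absent') is unique to Epsilon (autapomorphy; uninformative for grouping).
C3 (derived state 'present') is shared by all ingroup taxa — unites the whole ingroup.
Most parsimonious ingroup topology: ((Zeta,Epsilon),Gamma).
Epsilon and Zeta form a cherry on this tree, so they are sister taxa.

Zeta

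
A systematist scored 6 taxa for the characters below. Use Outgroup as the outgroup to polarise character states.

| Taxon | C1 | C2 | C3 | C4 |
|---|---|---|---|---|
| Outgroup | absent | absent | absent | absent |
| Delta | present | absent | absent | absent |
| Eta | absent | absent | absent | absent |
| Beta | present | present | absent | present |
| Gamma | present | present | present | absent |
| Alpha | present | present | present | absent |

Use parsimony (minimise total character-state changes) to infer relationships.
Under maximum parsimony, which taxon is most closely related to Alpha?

The outgroup has state 'absent' for every character, so 'present' is the derived state throughout.
C1: derived state 'present' in Alpha, Beta, Delta, and Gamma only — synapomorphy for {Alpha, Beta, Delta, Gamma}.
Only Alpha, Beta, and Gamma show the derived state 'present' for C2, supporting them as a clade.
Only Alpha and Gamma show the derived state 'present' for C3, supporting them as a clade.
C4 (derived state 'present') is unique to Beta (autapomorphy; uninformative for grouping).
Most parsimonious ingroup topology: ((Delta,(Beta,(Gamma,Alpha))),Eta).
Alpha and Gamma form a cherry on this tree, so they are sister taxa.

Gamma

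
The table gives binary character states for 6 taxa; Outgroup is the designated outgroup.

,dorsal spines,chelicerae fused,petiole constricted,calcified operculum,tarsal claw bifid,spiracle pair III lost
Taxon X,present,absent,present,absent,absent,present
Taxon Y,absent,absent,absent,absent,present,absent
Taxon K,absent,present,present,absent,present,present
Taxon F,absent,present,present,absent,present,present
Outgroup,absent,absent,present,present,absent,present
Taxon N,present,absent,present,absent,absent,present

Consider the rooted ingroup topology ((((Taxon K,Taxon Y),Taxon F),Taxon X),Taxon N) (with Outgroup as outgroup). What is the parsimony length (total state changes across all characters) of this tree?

8

Map each character onto ((((Taxon K,Taxon Y),Taxon F),Taxon X),Taxon N) (rooted by Outgroup) and count the minimum state changes it requires (Fitch parsimony):
dorsal spines: 2; chelicerae fused: 2; petiole constricted: 1; calcified operculum: 1; tarsal claw bifid: 1; spiracle pair III lost: 1.
Total tree length = 8.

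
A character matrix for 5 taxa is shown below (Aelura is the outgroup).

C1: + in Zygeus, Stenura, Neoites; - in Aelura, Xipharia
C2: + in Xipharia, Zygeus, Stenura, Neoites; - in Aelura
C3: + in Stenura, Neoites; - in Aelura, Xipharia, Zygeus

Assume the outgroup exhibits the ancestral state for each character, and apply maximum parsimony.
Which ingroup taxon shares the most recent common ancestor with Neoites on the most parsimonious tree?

The outgroup has state '-' for every character, so '+' is the derived state throughout.
C1: derived state '+' in Neoites, Stenura, and Zygeus only — synapomorphy for {Neoites, Stenura, Zygeus}.
All ingroup taxa share the derived state '+' for C2; it defines the ingroup but does not resolve relationships within it.
C3: derived state '+' in Neoites and Stenura only — synapomorphy for {Neoites, Stenura}.
Most parsimonious ingroup topology: (Xipharia,(Zygeus,(Stenura,Neoites))).
Neoites and Stenura form a cherry on this tree, so they are sister taxa.

Stenura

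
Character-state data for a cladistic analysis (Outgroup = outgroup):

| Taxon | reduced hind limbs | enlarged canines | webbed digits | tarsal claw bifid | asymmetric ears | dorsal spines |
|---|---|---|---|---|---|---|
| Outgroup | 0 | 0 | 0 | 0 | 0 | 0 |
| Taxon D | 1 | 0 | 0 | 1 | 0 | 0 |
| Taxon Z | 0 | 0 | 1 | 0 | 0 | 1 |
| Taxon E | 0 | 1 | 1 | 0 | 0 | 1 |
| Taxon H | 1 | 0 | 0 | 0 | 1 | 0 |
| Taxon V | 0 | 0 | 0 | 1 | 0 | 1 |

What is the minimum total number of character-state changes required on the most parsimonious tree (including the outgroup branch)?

The outgroup has state '0' for every character, so '1' is the derived state throughout.
reduced hind limbs (derived state '1') is shared by Taxon D and Taxon H — a synapomorphy uniting that clade.
enlarged canines (derived state '1') is unique to Taxon E (autapomorphy; uninformative for grouping).
Only Taxon E and Taxon Z show the derived state '1' for webbed digits, supporting them as a clade.
tarsal claw bifid groups Taxon D and Taxon V, which is incompatible with the clades supported by the remaining characters; treating it as convergent (homoplasy) costs fewer steps than any alternative tree.
asymmetric ears: derived state '1' in Taxon H only — an autapomorphy, so it tells us nothing about relationships among taxa.
dorsal spines: derived state '1' in Taxon E, Taxon V, and Taxon Z only — synapomorphy for {Taxon E, Taxon V, Taxon Z}.
Most parsimonious ingroup topology: ((Taxon D,Taxon H),((Taxon Z,Taxon E),Taxon V)).
Changes per character on this tree: reduced hind limbs: 1; enlarged canines: 1; webbed digits: 1; tarsal claw bifid: 2; asymmetric ears: 1; dorsal spines: 1.
Total = 7.

7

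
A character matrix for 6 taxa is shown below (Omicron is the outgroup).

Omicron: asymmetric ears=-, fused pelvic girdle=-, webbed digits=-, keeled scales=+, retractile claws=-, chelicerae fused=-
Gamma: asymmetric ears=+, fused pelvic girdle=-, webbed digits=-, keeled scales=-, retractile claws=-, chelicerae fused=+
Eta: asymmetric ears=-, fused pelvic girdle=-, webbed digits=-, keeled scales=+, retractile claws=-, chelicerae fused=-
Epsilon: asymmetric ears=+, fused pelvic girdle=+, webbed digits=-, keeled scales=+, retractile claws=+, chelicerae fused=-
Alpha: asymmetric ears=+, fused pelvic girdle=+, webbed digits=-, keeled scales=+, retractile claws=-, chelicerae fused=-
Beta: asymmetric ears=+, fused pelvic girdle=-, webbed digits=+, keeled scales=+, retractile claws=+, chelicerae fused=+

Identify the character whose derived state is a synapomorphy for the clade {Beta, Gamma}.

chelicerae fused

Character polarity is set by the outgroup: the derived state is whichever differs from the outgroup's state, so for keeled scales the derived state is '-', and for the remaining characters it is '+'.
asymmetric ears (derived state '+') is shared by Alpha, Beta, Epsilon, and Gamma — a synapomorphy uniting that clade.
Only Alpha and Epsilon show the derived state '+' for fused pelvic girdle, supporting them as a clade.
webbed digits: derived state '+' in Beta only — an autapomorphy, so it tells us nothing about relationships among taxa.
keeled scales (derived state '-') is unique to Gamma (autapomorphy; uninformative for grouping).
retractile claws groups Beta and Epsilon, which is incompatible with the clades supported by the remaining characters; treating it as convergent (homoplasy) costs fewer steps than any alternative tree.
Only Beta and Gamma show the derived state '+' for chelicerae fused, supporting them as a clade.
Most parsimonious ingroup topology: (((Gamma,Beta),(Epsilon,Alpha)),Eta).
The clade {Beta, Gamma} is supported by chelicerae fused: its derived state '+' occurs in exactly those taxa and in no other taxon (including the outgroup).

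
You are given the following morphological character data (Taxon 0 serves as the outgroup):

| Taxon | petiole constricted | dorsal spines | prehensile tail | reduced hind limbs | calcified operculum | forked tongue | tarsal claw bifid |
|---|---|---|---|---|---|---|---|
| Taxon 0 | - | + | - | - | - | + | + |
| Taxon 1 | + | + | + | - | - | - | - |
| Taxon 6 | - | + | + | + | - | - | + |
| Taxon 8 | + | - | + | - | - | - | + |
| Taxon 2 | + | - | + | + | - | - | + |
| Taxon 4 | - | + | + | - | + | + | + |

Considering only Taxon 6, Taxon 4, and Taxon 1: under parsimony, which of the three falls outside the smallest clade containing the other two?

Character polarity is set by the outgroup: the derived state is whichever differs from the outgroup's state, so for dorsal spines, forked tongue, tarsal claw bifid the derived state is '-', and for the remaining characters it is '+'.
Only Taxon 1, Taxon 2, and Taxon 8 show the derived state '+' for petiole constricted, supporting them as a clade.
dorsal spines: derived state '-' in Taxon 2 and Taxon 8 only — synapomorphy for {Taxon 2, Taxon 8}.
prehensile tail (derived state '+') is shared by all ingroup taxa — unites the whole ingroup.
reduced hind limbs groups Taxon 2 and Taxon 6, which is incompatible with the clades supported by the remaining characters; treating it as convergent (homoplasy) costs fewer steps than any alternative tree.
calcified operculum (derived state '+') is unique to Taxon 4 (autapomorphy; uninformative for grouping).
forked tongue: derived state '-' in Taxon 1, Taxon 2, Taxon 6, and Taxon 8 only — synapomorphy for {Taxon 1, Taxon 2, Taxon 6, Taxon 8}.
tarsal claw bifid: derived state '-' in Taxon 1 only — an autapomorphy, so it tells us nothing about relationships among taxa.
Most parsimonious ingroup topology: (((Taxon 1,(Taxon 8,Taxon 2)),Taxon 6),Taxon 4).
Taxon 6 and Taxon 1 share a more recent common ancestor with each other than either does with Taxon 4, so Taxon 4 is the least closely related of the three.

Taxon 4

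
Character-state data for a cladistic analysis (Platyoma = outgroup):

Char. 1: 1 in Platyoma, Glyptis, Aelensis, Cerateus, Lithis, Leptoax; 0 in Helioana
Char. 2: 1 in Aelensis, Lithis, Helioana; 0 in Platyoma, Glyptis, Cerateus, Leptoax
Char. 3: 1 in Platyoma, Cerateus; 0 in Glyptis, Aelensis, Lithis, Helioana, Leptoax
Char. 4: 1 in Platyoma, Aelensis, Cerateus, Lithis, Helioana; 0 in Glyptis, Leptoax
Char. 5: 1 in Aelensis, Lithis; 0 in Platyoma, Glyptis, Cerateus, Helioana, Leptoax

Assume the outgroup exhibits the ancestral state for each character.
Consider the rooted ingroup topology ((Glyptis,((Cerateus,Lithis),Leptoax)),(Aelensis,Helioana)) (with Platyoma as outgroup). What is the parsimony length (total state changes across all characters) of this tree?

Map each character onto ((Glyptis,((Cerateus,Lithis),Leptoax)),(Aelensis,Helioana)) (rooted by Platyoma) and count the minimum state changes it requires (Fitch parsimony):
Char. 1: 1; Char. 2: 2; Char. 3: 2; Char. 4: 2; Char. 5: 2.
Total tree length = 9.

9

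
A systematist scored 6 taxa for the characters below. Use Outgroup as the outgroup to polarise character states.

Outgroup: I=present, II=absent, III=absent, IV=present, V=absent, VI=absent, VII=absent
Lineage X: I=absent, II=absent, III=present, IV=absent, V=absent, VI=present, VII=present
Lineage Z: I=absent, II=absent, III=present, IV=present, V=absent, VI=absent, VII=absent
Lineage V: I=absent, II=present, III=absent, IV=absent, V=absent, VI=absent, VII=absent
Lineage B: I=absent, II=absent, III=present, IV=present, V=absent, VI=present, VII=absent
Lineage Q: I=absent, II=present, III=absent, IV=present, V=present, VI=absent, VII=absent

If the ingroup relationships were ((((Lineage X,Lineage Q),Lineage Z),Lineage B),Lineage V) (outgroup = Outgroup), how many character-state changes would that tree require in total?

11

Map each character onto ((((Lineage X,Lineage Q),Lineage Z),Lineage B),Lineage V) (rooted by Outgroup) and count the minimum state changes it requires (Fitch parsimony):
I: 1; II: 2; III: 2; IV: 2; V: 1; VI: 2; VII: 1.
Total tree length = 11.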